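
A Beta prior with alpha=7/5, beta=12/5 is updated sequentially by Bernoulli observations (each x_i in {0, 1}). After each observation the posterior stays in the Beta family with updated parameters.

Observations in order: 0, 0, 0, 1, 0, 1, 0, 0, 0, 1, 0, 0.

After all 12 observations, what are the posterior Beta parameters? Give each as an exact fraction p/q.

obs 1: x=0 → posterior Beta(7/5, 17/5)
obs 2: x=0 → posterior Beta(7/5, 22/5)
obs 3: x=0 → posterior Beta(7/5, 27/5)
obs 4: x=1 → posterior Beta(12/5, 27/5)
obs 5: x=0 → posterior Beta(12/5, 32/5)
obs 6: x=1 → posterior Beta(17/5, 32/5)
obs 7: x=0 → posterior Beta(17/5, 37/5)
obs 8: x=0 → posterior Beta(17/5, 42/5)
obs 9: x=0 → posterior Beta(17/5, 47/5)
obs 10: x=1 → posterior Beta(22/5, 47/5)
obs 11: x=0 → posterior Beta(22/5, 52/5)
obs 12: x=0 → posterior Beta(22/5, 57/5)

alpha=22/5, beta=57/5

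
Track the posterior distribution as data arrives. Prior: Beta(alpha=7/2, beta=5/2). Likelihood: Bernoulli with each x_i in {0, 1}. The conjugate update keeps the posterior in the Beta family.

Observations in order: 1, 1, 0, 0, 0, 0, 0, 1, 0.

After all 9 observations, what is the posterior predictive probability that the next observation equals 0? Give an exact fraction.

17/30

obs 1: x=1 → posterior Beta(9/2, 5/2)
obs 2: x=1 → posterior Beta(11/2, 5/2)
obs 3: x=0 → posterior Beta(11/2, 7/2)
obs 4: x=0 → posterior Beta(11/2, 9/2)
obs 5: x=0 → posterior Beta(11/2, 11/2)
obs 6: x=0 → posterior Beta(11/2, 13/2)
obs 7: x=0 → posterior Beta(11/2, 15/2)
obs 8: x=1 → posterior Beta(13/2, 15/2)
obs 9: x=0 → posterior Beta(13/2, 17/2)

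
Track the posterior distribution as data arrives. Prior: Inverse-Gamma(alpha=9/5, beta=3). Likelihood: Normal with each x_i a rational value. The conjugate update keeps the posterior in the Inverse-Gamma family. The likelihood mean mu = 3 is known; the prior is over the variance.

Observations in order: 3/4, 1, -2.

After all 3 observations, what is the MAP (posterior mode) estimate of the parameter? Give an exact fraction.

obs 1: x=3/4 → posterior Inverse-Gamma(23/10, 177/32)
obs 2: x=1 → posterior Inverse-Gamma(14/5, 241/32)
obs 3: x=-2 → posterior Inverse-Gamma(33/10, 641/32)

3205/688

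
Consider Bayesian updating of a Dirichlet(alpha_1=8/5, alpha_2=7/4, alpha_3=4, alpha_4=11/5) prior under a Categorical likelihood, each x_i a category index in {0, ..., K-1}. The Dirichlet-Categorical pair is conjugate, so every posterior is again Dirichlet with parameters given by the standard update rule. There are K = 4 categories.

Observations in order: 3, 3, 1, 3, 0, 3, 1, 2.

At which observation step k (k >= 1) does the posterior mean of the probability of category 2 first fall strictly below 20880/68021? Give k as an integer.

obs 1: x=3 → posterior Dirichlet(8/5, 7/4, 4, 16/5)
obs 2: x=3 → posterior Dirichlet(8/5, 7/4, 4, 21/5)
obs 3: x=1 → posterior Dirichlet(8/5, 11/4, 4, 21/5)
obs 4: x=3 → posterior Dirichlet(8/5, 11/4, 4, 26/5)
obs 5: x=0 → posterior Dirichlet(13/5, 11/4, 4, 26/5)
obs 6: x=3 → posterior Dirichlet(13/5, 11/4, 4, 31/5)
obs 7: x=1 → posterior Dirichlet(13/5, 15/4, 4, 31/5)
obs 8: x=2 → posterior Dirichlet(13/5, 15/4, 5, 31/5)

k = 4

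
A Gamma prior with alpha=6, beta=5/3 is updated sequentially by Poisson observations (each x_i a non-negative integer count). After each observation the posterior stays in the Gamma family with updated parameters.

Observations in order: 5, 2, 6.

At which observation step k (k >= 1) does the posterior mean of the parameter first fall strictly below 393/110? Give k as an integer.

k = 2

obs 1: x=5 → posterior Gamma(11, 8/3)
obs 2: x=2 → posterior Gamma(13, 11/3)
obs 3: x=6 → posterior Gamma(19, 14/3)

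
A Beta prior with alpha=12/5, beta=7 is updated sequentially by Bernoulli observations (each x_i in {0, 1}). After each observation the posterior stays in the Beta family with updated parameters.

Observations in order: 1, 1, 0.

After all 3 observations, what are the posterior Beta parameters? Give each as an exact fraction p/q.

alpha=22/5, beta=8

obs 1: x=1 → posterior Beta(17/5, 7)
obs 2: x=1 → posterior Beta(22/5, 7)
obs 3: x=0 → posterior Beta(22/5, 8)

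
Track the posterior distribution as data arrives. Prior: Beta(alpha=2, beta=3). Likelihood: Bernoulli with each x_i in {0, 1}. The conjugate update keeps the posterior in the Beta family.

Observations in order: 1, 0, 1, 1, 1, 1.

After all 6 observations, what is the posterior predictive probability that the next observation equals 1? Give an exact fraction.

obs 1: x=1 → posterior Beta(3, 3)
obs 2: x=0 → posterior Beta(3, 4)
obs 3: x=1 → posterior Beta(4, 4)
obs 4: x=1 → posterior Beta(5, 4)
obs 5: x=1 → posterior Beta(6, 4)
obs 6: x=1 → posterior Beta(7, 4)

7/11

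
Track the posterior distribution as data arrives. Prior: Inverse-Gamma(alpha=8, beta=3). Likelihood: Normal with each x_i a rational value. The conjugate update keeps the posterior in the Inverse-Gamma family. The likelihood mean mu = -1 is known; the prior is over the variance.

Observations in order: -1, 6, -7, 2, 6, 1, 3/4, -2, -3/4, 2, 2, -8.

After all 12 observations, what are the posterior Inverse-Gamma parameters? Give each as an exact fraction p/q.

alpha=14, beta=1793/16

obs 1: x=-1 → posterior Inverse-Gamma(17/2, 3)
obs 2: x=6 → posterior Inverse-Gamma(9, 55/2)
obs 3: x=-7 → posterior Inverse-Gamma(19/2, 91/2)
obs 4: x=2 → posterior Inverse-Gamma(10, 50)
obs 5: x=6 → posterior Inverse-Gamma(21/2, 149/2)
obs 6: x=1 → posterior Inverse-Gamma(11, 153/2)
obs 7: x=3/4 → posterior Inverse-Gamma(23/2, 2497/32)
obs 8: x=-2 → posterior Inverse-Gamma(12, 2513/32)
obs 9: x=-3/4 → posterior Inverse-Gamma(25/2, 1257/16)
obs 10: x=2 → posterior Inverse-Gamma(13, 1329/16)
obs 11: x=2 → posterior Inverse-Gamma(27/2, 1401/16)
obs 12: x=-8 → posterior Inverse-Gamma(14, 1793/16)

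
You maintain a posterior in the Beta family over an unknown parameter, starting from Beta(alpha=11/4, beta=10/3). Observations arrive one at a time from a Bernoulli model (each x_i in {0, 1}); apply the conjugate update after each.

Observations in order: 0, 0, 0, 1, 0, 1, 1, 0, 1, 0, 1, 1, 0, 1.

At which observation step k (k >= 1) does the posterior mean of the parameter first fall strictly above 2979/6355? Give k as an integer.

k = 12

obs 1: x=0 → posterior Beta(11/4, 13/3)
obs 2: x=0 → posterior Beta(11/4, 16/3)
obs 3: x=0 → posterior Beta(11/4, 19/3)
obs 4: x=1 → posterior Beta(15/4, 19/3)
obs 5: x=0 → posterior Beta(15/4, 22/3)
obs 6: x=1 → posterior Beta(19/4, 22/3)
obs 7: x=1 → posterior Beta(23/4, 22/3)
obs 8: x=0 → posterior Beta(23/4, 25/3)
obs 9: x=1 → posterior Beta(27/4, 25/3)
obs 10: x=0 → posterior Beta(27/4, 28/3)
obs 11: x=1 → posterior Beta(31/4, 28/3)
obs 12: x=1 → posterior Beta(35/4, 28/3)
obs 13: x=0 → posterior Beta(35/4, 31/3)
obs 14: x=1 → posterior Beta(39/4, 31/3)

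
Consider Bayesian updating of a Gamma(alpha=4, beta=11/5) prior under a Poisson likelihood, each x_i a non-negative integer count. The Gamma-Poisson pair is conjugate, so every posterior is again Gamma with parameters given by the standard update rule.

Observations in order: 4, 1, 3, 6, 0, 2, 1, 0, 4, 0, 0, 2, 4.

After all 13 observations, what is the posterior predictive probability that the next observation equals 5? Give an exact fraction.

obs 1: x=4 → posterior Gamma(8, 16/5)
obs 2: x=1 → posterior Gamma(9, 21/5)
obs 3: x=3 → posterior Gamma(12, 26/5)
obs 4: x=6 → posterior Gamma(18, 31/5)
obs 5: x=0 → posterior Gamma(18, 36/5)
obs 6: x=2 → posterior Gamma(20, 41/5)
obs 7: x=1 → posterior Gamma(21, 46/5)
obs 8: x=0 → posterior Gamma(21, 51/5)
obs 9: x=4 → posterior Gamma(25, 56/5)
obs 10: x=0 → posterior Gamma(25, 61/5)
obs 11: x=0 → posterior Gamma(25, 66/5)
obs 12: x=2 → posterior Gamma(27, 71/5)
obs 13: x=4 → posterior Gamma(31, 76/5)

20486261392790546131628073158406960890067440099862333586250137600000/507528786056415600719754159741696356908742250191663887263627442114881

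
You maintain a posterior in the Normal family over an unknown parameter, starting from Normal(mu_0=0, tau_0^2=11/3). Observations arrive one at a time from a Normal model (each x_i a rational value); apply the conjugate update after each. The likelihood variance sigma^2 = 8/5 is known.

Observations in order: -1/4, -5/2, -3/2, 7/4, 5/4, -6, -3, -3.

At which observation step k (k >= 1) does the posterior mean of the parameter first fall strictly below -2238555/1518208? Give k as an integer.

obs 1: x=-1/4 → posterior Normal(-55/316, 88/79)
obs 2: x=-5/2 → posterior Normal(-605/536, 44/67)
obs 3: x=-3/2 → posterior Normal(-935/756, 88/189)
obs 4: x=7/4 → posterior Normal(-275/488, 22/61)
obs 5: x=5/4 → posterior Normal(-275/1196, 88/299)
obs 6: x=-6 → posterior Normal(-1595/1416, 44/177)
obs 7: x=-3 → posterior Normal(-2255/1636, 88/409)
obs 8: x=-3 → posterior Normal(-2915/1856, 11/58)

k = 8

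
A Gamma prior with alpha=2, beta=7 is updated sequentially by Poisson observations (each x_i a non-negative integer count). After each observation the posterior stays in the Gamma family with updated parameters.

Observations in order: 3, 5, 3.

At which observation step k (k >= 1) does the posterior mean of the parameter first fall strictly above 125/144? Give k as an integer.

obs 1: x=3 → posterior Gamma(5, 8)
obs 2: x=5 → posterior Gamma(10, 9)
obs 3: x=3 → posterior Gamma(13, 10)

k = 2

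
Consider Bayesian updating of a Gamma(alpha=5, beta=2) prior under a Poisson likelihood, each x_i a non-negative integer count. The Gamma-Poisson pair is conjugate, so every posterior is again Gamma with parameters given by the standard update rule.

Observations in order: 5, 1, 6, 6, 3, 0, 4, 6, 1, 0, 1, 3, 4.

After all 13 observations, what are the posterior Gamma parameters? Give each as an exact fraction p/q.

obs 1: x=5 → posterior Gamma(10, 3)
obs 2: x=1 → posterior Gamma(11, 4)
obs 3: x=6 → posterior Gamma(17, 5)
obs 4: x=6 → posterior Gamma(23, 6)
obs 5: x=3 → posterior Gamma(26, 7)
obs 6: x=0 → posterior Gamma(26, 8)
obs 7: x=4 → posterior Gamma(30, 9)
obs 8: x=6 → posterior Gamma(36, 10)
obs 9: x=1 → posterior Gamma(37, 11)
obs 10: x=0 → posterior Gamma(37, 12)
obs 11: x=1 → posterior Gamma(38, 13)
obs 12: x=3 → posterior Gamma(41, 14)
obs 13: x=4 → posterior Gamma(45, 15)

alpha=45, beta=15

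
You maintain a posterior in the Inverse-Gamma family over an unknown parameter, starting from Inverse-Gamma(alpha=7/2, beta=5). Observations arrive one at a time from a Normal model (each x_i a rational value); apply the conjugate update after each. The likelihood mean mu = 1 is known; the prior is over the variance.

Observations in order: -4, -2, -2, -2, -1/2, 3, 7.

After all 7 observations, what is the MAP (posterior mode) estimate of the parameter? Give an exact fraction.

obs 1: x=-4 → posterior Inverse-Gamma(4, 35/2)
obs 2: x=-2 → posterior Inverse-Gamma(9/2, 22)
obs 3: x=-2 → posterior Inverse-Gamma(5, 53/2)
obs 4: x=-2 → posterior Inverse-Gamma(11/2, 31)
obs 5: x=-1/2 → posterior Inverse-Gamma(6, 257/8)
obs 6: x=3 → posterior Inverse-Gamma(13/2, 273/8)
obs 7: x=7 → posterior Inverse-Gamma(7, 417/8)

417/64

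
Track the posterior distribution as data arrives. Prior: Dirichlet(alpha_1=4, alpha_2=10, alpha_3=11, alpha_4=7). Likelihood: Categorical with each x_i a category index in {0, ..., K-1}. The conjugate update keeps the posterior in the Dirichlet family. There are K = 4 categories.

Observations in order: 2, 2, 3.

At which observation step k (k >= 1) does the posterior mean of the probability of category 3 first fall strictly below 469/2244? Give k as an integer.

k = 2

obs 1: x=2 → posterior Dirichlet(4, 10, 12, 7)
obs 2: x=2 → posterior Dirichlet(4, 10, 13, 7)
obs 3: x=3 → posterior Dirichlet(4, 10, 13, 8)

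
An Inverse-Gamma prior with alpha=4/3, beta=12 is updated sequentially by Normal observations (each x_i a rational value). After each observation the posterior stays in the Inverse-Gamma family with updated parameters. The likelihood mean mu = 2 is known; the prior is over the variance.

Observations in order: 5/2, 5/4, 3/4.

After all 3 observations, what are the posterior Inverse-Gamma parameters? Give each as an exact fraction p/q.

alpha=17/6, beta=211/16

obs 1: x=5/2 → posterior Inverse-Gamma(11/6, 97/8)
obs 2: x=5/4 → posterior Inverse-Gamma(7/3, 397/32)
obs 3: x=3/4 → posterior Inverse-Gamma(17/6, 211/16)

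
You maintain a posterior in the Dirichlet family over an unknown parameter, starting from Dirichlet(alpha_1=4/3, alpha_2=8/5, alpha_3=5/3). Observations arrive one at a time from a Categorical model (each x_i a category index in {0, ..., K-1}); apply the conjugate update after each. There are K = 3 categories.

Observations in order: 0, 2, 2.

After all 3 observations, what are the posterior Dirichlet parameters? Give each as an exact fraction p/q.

alpha_1=7/3, alpha_2=8/5, alpha_3=11/3

obs 1: x=0 → posterior Dirichlet(7/3, 8/5, 5/3)
obs 2: x=2 → posterior Dirichlet(7/3, 8/5, 8/3)
obs 3: x=2 → posterior Dirichlet(7/3, 8/5, 11/3)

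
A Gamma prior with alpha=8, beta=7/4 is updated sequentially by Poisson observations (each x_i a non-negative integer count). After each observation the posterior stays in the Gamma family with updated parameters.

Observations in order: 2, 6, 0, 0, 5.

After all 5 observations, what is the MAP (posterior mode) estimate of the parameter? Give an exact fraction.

80/27

obs 1: x=2 → posterior Gamma(10, 11/4)
obs 2: x=6 → posterior Gamma(16, 15/4)
obs 3: x=0 → posterior Gamma(16, 19/4)
obs 4: x=0 → posterior Gamma(16, 23/4)
obs 5: x=5 → posterior Gamma(21, 27/4)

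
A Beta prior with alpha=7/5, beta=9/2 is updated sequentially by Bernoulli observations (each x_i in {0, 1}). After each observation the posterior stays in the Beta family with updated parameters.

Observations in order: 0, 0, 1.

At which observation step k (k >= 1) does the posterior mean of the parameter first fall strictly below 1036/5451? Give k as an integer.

k = 2

obs 1: x=0 → posterior Beta(7/5, 11/2)
obs 2: x=0 → posterior Beta(7/5, 13/2)
obs 3: x=1 → posterior Beta(12/5, 13/2)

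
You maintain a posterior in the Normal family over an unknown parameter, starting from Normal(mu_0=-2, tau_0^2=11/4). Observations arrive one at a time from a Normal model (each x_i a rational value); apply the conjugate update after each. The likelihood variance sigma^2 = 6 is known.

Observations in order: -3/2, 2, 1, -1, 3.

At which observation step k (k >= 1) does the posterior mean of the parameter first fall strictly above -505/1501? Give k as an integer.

k = 5

obs 1: x=-3/2 → posterior Normal(-129/70, 66/35)
obs 2: x=2 → posterior Normal(-85/92, 33/23)
obs 3: x=1 → posterior Normal(-21/38, 22/19)
obs 4: x=-1 → posterior Normal(-5/8, 33/34)
obs 5: x=3 → posterior Normal(-19/158, 66/79)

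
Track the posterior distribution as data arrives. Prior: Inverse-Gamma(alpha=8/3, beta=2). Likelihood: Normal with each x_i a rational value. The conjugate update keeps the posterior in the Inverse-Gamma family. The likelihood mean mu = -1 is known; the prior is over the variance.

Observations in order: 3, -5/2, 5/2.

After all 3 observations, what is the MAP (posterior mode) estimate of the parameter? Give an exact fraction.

207/62

obs 1: x=3 → posterior Inverse-Gamma(19/6, 10)
obs 2: x=-5/2 → posterior Inverse-Gamma(11/3, 89/8)
obs 3: x=5/2 → posterior Inverse-Gamma(25/6, 69/4)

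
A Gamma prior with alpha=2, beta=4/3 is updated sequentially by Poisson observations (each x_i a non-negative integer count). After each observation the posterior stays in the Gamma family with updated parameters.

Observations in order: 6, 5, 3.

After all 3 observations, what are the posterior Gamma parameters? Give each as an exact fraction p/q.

obs 1: x=6 → posterior Gamma(8, 7/3)
obs 2: x=5 → posterior Gamma(13, 10/3)
obs 3: x=3 → posterior Gamma(16, 13/3)

alpha=16, beta=13/3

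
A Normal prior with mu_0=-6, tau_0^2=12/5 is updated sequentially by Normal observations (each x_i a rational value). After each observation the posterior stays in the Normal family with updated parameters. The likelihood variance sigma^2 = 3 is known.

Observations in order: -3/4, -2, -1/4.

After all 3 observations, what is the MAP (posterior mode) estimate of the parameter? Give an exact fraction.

-42/17

obs 1: x=-3/4 → posterior Normal(-11/3, 4/3)
obs 2: x=-2 → posterior Normal(-41/13, 12/13)
obs 3: x=-1/4 → posterior Normal(-42/17, 12/17)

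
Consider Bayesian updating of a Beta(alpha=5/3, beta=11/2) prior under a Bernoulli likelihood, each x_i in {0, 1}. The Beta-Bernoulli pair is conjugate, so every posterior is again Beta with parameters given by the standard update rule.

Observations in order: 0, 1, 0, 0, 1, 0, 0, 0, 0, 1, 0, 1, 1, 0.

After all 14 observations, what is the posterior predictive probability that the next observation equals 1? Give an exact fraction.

40/127

obs 1: x=0 → posterior Beta(5/3, 13/2)
obs 2: x=1 → posterior Beta(8/3, 13/2)
obs 3: x=0 → posterior Beta(8/3, 15/2)
obs 4: x=0 → posterior Beta(8/3, 17/2)
obs 5: x=1 → posterior Beta(11/3, 17/2)
obs 6: x=0 → posterior Beta(11/3, 19/2)
obs 7: x=0 → posterior Beta(11/3, 21/2)
obs 8: x=0 → posterior Beta(11/3, 23/2)
obs 9: x=0 → posterior Beta(11/3, 25/2)
obs 10: x=1 → posterior Beta(14/3, 25/2)
obs 11: x=0 → posterior Beta(14/3, 27/2)
obs 12: x=1 → posterior Beta(17/3, 27/2)
obs 13: x=1 → posterior Beta(20/3, 27/2)
obs 14: x=0 → posterior Beta(20/3, 29/2)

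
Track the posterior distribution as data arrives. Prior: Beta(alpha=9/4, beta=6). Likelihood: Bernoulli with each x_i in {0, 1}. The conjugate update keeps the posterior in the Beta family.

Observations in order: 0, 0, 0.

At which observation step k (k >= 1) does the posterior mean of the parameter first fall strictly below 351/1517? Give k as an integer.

obs 1: x=0 → posterior Beta(9/4, 7)
obs 2: x=0 → posterior Beta(9/4, 8)
obs 3: x=0 → posterior Beta(9/4, 9)

k = 2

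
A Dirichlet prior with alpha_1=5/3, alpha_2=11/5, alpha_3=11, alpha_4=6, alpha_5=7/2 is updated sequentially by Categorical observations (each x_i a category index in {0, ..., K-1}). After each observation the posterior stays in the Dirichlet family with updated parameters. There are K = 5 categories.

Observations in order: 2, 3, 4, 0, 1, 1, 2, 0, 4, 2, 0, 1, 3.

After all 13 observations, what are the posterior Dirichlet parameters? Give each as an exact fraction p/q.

alpha_1=14/3, alpha_2=26/5, alpha_3=14, alpha_4=8, alpha_5=11/2

obs 1: x=2 → posterior Dirichlet(5/3, 11/5, 12, 6, 7/2)
obs 2: x=3 → posterior Dirichlet(5/3, 11/5, 12, 7, 7/2)
obs 3: x=4 → posterior Dirichlet(5/3, 11/5, 12, 7, 9/2)
obs 4: x=0 → posterior Dirichlet(8/3, 11/5, 12, 7, 9/2)
obs 5: x=1 → posterior Dirichlet(8/3, 16/5, 12, 7, 9/2)
obs 6: x=1 → posterior Dirichlet(8/3, 21/5, 12, 7, 9/2)
obs 7: x=2 → posterior Dirichlet(8/3, 21/5, 13, 7, 9/2)
obs 8: x=0 → posterior Dirichlet(11/3, 21/5, 13, 7, 9/2)
obs 9: x=4 → posterior Dirichlet(11/3, 21/5, 13, 7, 11/2)
obs 10: x=2 → posterior Dirichlet(11/3, 21/5, 14, 7, 11/2)
obs 11: x=0 → posterior Dirichlet(14/3, 21/5, 14, 7, 11/2)
obs 12: x=1 → posterior Dirichlet(14/3, 26/5, 14, 7, 11/2)
obs 13: x=3 → posterior Dirichlet(14/3, 26/5, 14, 8, 11/2)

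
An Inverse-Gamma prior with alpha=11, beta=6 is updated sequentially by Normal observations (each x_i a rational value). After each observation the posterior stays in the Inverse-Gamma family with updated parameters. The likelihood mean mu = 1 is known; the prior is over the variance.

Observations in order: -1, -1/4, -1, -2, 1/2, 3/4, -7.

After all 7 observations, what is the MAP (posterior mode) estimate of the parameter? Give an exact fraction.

obs 1: x=-1 → posterior Inverse-Gamma(23/2, 8)
obs 2: x=-1/4 → posterior Inverse-Gamma(12, 281/32)
obs 3: x=-1 → posterior Inverse-Gamma(25/2, 345/32)
obs 4: x=-2 → posterior Inverse-Gamma(13, 489/32)
obs 5: x=1/2 → posterior Inverse-Gamma(27/2, 493/32)
obs 6: x=3/4 → posterior Inverse-Gamma(14, 247/16)
obs 7: x=-7 → posterior Inverse-Gamma(29/2, 759/16)

759/248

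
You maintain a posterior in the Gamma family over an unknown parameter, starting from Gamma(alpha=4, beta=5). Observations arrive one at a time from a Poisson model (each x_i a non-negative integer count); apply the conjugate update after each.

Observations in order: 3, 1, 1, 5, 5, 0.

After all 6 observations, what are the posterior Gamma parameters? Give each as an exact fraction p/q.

obs 1: x=3 → posterior Gamma(7, 6)
obs 2: x=1 → posterior Gamma(8, 7)
obs 3: x=1 → posterior Gamma(9, 8)
obs 4: x=5 → posterior Gamma(14, 9)
obs 5: x=5 → posterior Gamma(19, 10)
obs 6: x=0 → posterior Gamma(19, 11)

alpha=19, beta=11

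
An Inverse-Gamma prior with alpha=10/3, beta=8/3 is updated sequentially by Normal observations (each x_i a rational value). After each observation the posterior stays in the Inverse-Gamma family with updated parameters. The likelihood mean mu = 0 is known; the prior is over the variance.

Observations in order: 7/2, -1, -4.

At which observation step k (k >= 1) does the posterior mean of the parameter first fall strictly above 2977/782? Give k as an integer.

obs 1: x=7/2 → posterior Inverse-Gamma(23/6, 211/24)
obs 2: x=-1 → posterior Inverse-Gamma(13/3, 223/24)
obs 3: x=-4 → posterior Inverse-Gamma(29/6, 415/24)

k = 3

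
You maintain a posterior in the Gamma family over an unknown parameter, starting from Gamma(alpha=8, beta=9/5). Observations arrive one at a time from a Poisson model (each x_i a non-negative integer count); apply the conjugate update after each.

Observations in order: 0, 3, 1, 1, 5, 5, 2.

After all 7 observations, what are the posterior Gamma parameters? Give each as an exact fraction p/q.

obs 1: x=0 → posterior Gamma(8, 14/5)
obs 2: x=3 → posterior Gamma(11, 19/5)
obs 3: x=1 → posterior Gamma(12, 24/5)
obs 4: x=1 → posterior Gamma(13, 29/5)
obs 5: x=5 → posterior Gamma(18, 34/5)
obs 6: x=5 → posterior Gamma(23, 39/5)
obs 7: x=2 → posterior Gamma(25, 44/5)

alpha=25, beta=44/5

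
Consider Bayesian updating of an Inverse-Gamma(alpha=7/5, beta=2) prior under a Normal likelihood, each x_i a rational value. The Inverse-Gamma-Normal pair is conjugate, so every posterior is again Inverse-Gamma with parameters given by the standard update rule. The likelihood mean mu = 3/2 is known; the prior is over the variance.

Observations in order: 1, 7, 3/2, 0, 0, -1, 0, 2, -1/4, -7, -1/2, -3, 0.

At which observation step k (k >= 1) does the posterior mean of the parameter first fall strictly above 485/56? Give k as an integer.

obs 1: x=1 → posterior Inverse-Gamma(19/10, 17/8)
obs 2: x=7 → posterior Inverse-Gamma(12/5, 69/4)
obs 3: x=3/2 → posterior Inverse-Gamma(29/10, 69/4)
obs 4: x=0 → posterior Inverse-Gamma(17/5, 147/8)
obs 5: x=0 → posterior Inverse-Gamma(39/10, 39/2)
obs 6: x=-1 → posterior Inverse-Gamma(22/5, 181/8)
obs 7: x=0 → posterior Inverse-Gamma(49/10, 95/4)
obs 8: x=2 → posterior Inverse-Gamma(27/5, 191/8)
obs 9: x=-1/4 → posterior Inverse-Gamma(59/10, 813/32)
obs 10: x=-7 → posterior Inverse-Gamma(32/5, 1969/32)
obs 11: x=-1/2 → posterior Inverse-Gamma(69/10, 2033/32)
obs 12: x=-3 → posterior Inverse-Gamma(37/5, 2357/32)
obs 13: x=0 → posterior Inverse-Gamma(79/10, 2393/32)

k = 2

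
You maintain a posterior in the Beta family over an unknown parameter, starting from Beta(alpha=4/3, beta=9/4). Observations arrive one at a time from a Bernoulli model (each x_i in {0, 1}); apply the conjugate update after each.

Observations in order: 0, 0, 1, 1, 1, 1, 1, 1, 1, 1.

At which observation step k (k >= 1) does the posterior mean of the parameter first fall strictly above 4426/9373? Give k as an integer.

k = 5

obs 1: x=0 → posterior Beta(4/3, 13/4)
obs 2: x=0 → posterior Beta(4/3, 17/4)
obs 3: x=1 → posterior Beta(7/3, 17/4)
obs 4: x=1 → posterior Beta(10/3, 17/4)
obs 5: x=1 → posterior Beta(13/3, 17/4)
obs 6: x=1 → posterior Beta(16/3, 17/4)
obs 7: x=1 → posterior Beta(19/3, 17/4)
obs 8: x=1 → posterior Beta(22/3, 17/4)
obs 9: x=1 → posterior Beta(25/3, 17/4)
obs 10: x=1 → posterior Beta(28/3, 17/4)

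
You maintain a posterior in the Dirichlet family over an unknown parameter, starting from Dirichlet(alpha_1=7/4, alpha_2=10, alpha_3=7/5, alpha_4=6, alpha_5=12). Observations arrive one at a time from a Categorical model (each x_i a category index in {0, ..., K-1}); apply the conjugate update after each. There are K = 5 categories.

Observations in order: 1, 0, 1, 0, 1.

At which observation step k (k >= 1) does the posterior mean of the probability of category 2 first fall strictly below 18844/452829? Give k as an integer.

k = 3

obs 1: x=1 → posterior Dirichlet(7/4, 11, 7/5, 6, 12)
obs 2: x=0 → posterior Dirichlet(11/4, 11, 7/5, 6, 12)
obs 3: x=1 → posterior Dirichlet(11/4, 12, 7/5, 6, 12)
obs 4: x=0 → posterior Dirichlet(15/4, 12, 7/5, 6, 12)
obs 5: x=1 → posterior Dirichlet(15/4, 13, 7/5, 6, 12)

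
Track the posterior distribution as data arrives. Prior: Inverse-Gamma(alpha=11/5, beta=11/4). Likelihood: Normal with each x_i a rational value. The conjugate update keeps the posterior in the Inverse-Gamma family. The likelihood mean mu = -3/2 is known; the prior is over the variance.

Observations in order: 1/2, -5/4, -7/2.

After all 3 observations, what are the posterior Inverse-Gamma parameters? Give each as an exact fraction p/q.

obs 1: x=1/2 → posterior Inverse-Gamma(27/10, 19/4)
obs 2: x=-5/4 → posterior Inverse-Gamma(16/5, 153/32)
obs 3: x=-7/2 → posterior Inverse-Gamma(37/10, 217/32)

alpha=37/10, beta=217/32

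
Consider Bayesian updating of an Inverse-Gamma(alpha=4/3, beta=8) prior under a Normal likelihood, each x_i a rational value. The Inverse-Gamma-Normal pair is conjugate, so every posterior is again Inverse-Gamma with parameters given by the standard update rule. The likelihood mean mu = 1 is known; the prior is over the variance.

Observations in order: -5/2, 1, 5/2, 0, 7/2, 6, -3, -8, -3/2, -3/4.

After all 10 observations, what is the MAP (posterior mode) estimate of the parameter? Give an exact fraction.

obs 1: x=-5/2 → posterior Inverse-Gamma(11/6, 113/8)
obs 2: x=1 → posterior Inverse-Gamma(7/3, 113/8)
obs 3: x=5/2 → posterior Inverse-Gamma(17/6, 61/4)
obs 4: x=0 → posterior Inverse-Gamma(10/3, 63/4)
obs 5: x=7/2 → posterior Inverse-Gamma(23/6, 151/8)
obs 6: x=6 → posterior Inverse-Gamma(13/3, 251/8)
obs 7: x=-3 → posterior Inverse-Gamma(29/6, 315/8)
obs 8: x=-8 → posterior Inverse-Gamma(16/3, 639/8)
obs 9: x=-3/2 → posterior Inverse-Gamma(35/6, 83)
obs 10: x=-3/4 → posterior Inverse-Gamma(19/3, 2705/32)

8115/704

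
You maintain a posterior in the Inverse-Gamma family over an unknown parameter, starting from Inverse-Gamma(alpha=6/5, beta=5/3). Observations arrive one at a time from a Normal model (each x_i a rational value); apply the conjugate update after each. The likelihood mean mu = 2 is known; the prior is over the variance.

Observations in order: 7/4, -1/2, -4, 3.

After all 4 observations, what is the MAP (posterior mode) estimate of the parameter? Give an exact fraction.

11195/2016

obs 1: x=7/4 → posterior Inverse-Gamma(17/10, 163/96)
obs 2: x=-1/2 → posterior Inverse-Gamma(11/5, 463/96)
obs 3: x=-4 → posterior Inverse-Gamma(27/10, 2191/96)
obs 4: x=3 → posterior Inverse-Gamma(16/5, 2239/96)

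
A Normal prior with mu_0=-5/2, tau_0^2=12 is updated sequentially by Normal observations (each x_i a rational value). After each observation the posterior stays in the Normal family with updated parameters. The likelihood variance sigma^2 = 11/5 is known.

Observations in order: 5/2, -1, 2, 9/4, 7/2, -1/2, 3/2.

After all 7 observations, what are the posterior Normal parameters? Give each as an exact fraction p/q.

mu_0=1175/862, tau_0^2=132/431

obs 1: x=5/2 → posterior Normal(245/142, 132/71)
obs 2: x=-1 → posterior Normal(125/262, 132/131)
obs 3: x=2 → posterior Normal(365/382, 132/191)
obs 4: x=9/4 → posterior Normal(635/502, 132/251)
obs 5: x=7/2 → posterior Normal(1055/622, 132/311)
obs 6: x=-1/2 → posterior Normal(995/742, 132/371)
obs 7: x=3/2 → posterior Normal(1175/862, 132/431)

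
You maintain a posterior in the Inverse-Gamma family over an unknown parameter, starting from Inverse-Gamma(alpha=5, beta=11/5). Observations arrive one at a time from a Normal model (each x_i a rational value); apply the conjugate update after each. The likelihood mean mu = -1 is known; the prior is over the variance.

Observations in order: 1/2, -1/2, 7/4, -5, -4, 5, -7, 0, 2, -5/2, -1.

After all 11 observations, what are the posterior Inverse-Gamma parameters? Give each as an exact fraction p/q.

alpha=21/2, beta=9897/160

obs 1: x=1/2 → posterior Inverse-Gamma(11/2, 133/40)
obs 2: x=-1/2 → posterior Inverse-Gamma(6, 69/20)
obs 3: x=7/4 → posterior Inverse-Gamma(13/2, 1157/160)
obs 4: x=-5 → posterior Inverse-Gamma(7, 2437/160)
obs 5: x=-4 → posterior Inverse-Gamma(15/2, 3157/160)
obs 6: x=5 → posterior Inverse-Gamma(8, 6037/160)
obs 7: x=-7 → posterior Inverse-Gamma(17/2, 8917/160)
obs 8: x=0 → posterior Inverse-Gamma(9, 8997/160)
obs 9: x=2 → posterior Inverse-Gamma(19/2, 9717/160)
obs 10: x=-5/2 → posterior Inverse-Gamma(10, 9897/160)
obs 11: x=-1 → posterior Inverse-Gamma(21/2, 9897/160)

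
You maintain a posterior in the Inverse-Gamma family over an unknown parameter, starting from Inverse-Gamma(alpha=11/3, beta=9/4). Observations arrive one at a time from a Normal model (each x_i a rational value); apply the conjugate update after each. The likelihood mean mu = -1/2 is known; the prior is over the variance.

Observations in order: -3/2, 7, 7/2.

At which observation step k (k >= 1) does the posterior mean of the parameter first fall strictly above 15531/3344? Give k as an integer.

k = 2

obs 1: x=-3/2 → posterior Inverse-Gamma(25/6, 11/4)
obs 2: x=7 → posterior Inverse-Gamma(14/3, 247/8)
obs 3: x=7/2 → posterior Inverse-Gamma(31/6, 311/8)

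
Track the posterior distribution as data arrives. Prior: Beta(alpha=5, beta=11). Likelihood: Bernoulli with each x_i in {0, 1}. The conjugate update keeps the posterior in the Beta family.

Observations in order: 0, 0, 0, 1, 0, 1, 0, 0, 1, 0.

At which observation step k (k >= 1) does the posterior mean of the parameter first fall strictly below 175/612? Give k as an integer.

k = 2

obs 1: x=0 → posterior Beta(5, 12)
obs 2: x=0 → posterior Beta(5, 13)
obs 3: x=0 → posterior Beta(5, 14)
obs 4: x=1 → posterior Beta(6, 14)
obs 5: x=0 → posterior Beta(6, 15)
obs 6: x=1 → posterior Beta(7, 15)
obs 7: x=0 → posterior Beta(7, 16)
obs 8: x=0 → posterior Beta(7, 17)
obs 9: x=1 → posterior Beta(8, 17)
obs 10: x=0 → posterior Beta(8, 18)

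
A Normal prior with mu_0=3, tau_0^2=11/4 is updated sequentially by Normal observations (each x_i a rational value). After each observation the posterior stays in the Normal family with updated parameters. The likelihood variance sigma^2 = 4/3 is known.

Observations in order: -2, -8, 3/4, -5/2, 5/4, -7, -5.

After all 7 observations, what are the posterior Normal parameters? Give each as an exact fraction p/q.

obs 1: x=-2 → posterior Normal(-18/49, 44/49)
obs 2: x=-8 → posterior Normal(-141/41, 22/41)
obs 3: x=3/4 → posterior Normal(-1029/460, 44/115)
obs 4: x=-5/2 → posterior Normal(-1359/592, 11/37)
obs 5: x=5/4 → posterior Normal(-597/362, 44/181)
obs 6: x=-7 → posterior Normal(-1059/428, 22/107)
obs 7: x=-5 → posterior Normal(-1389/494, 44/247)

mu_0=-1389/494, tau_0^2=44/247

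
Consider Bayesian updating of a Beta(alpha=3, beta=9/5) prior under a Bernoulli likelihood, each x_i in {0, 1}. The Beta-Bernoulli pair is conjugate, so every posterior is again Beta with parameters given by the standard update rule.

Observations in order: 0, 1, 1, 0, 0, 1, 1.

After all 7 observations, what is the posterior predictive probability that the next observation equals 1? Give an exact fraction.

35/59

obs 1: x=0 → posterior Beta(3, 14/5)
obs 2: x=1 → posterior Beta(4, 14/5)
obs 3: x=1 → posterior Beta(5, 14/5)
obs 4: x=0 → posterior Beta(5, 19/5)
obs 5: x=0 → posterior Beta(5, 24/5)
obs 6: x=1 → posterior Beta(6, 24/5)
obs 7: x=1 → posterior Beta(7, 24/5)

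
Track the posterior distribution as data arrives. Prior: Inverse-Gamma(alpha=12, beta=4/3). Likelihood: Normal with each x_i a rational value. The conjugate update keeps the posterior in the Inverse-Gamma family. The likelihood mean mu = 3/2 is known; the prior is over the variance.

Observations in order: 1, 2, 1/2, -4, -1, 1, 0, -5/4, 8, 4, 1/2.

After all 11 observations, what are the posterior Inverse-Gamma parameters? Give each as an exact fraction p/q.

obs 1: x=1 → posterior Inverse-Gamma(25/2, 35/24)
obs 2: x=2 → posterior Inverse-Gamma(13, 19/12)
obs 3: x=1/2 → posterior Inverse-Gamma(27/2, 25/12)
obs 4: x=-4 → posterior Inverse-Gamma(14, 413/24)
obs 5: x=-1 → posterior Inverse-Gamma(29/2, 61/3)
obs 6: x=1 → posterior Inverse-Gamma(15, 491/24)
obs 7: x=0 → posterior Inverse-Gamma(31/2, 259/12)
obs 8: x=-5/4 → posterior Inverse-Gamma(16, 2435/96)
obs 9: x=8 → posterior Inverse-Gamma(33/2, 4463/96)
obs 10: x=4 → posterior Inverse-Gamma(17, 4763/96)
obs 11: x=1/2 → posterior Inverse-Gamma(35/2, 4811/96)

alpha=35/2, beta=4811/96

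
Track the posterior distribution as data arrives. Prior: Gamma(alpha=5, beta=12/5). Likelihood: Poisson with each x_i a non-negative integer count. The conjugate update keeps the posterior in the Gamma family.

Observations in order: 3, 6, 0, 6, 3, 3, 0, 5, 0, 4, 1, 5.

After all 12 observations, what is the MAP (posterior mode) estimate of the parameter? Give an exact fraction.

obs 1: x=3 → posterior Gamma(8, 17/5)
obs 2: x=6 → posterior Gamma(14, 22/5)
obs 3: x=0 → posterior Gamma(14, 27/5)
obs 4: x=6 → posterior Gamma(20, 32/5)
obs 5: x=3 → posterior Gamma(23, 37/5)
obs 6: x=3 → posterior Gamma(26, 42/5)
obs 7: x=0 → posterior Gamma(26, 47/5)
obs 8: x=5 → posterior Gamma(31, 52/5)
obs 9: x=0 → posterior Gamma(31, 57/5)
obs 10: x=4 → posterior Gamma(35, 62/5)
obs 11: x=1 → posterior Gamma(36, 67/5)
obs 12: x=5 → posterior Gamma(41, 72/5)

25/9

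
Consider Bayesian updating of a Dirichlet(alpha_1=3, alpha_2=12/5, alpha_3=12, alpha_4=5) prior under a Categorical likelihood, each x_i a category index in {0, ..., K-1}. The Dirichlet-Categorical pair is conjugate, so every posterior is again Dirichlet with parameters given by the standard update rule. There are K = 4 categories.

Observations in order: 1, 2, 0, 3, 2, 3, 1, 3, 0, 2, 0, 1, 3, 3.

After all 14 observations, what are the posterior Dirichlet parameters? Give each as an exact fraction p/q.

obs 1: x=1 → posterior Dirichlet(3, 17/5, 12, 5)
obs 2: x=2 → posterior Dirichlet(3, 17/5, 13, 5)
obs 3: x=0 → posterior Dirichlet(4, 17/5, 13, 5)
obs 4: x=3 → posterior Dirichlet(4, 17/5, 13, 6)
obs 5: x=2 → posterior Dirichlet(4, 17/5, 14, 6)
obs 6: x=3 → posterior Dirichlet(4, 17/5, 14, 7)
obs 7: x=1 → posterior Dirichlet(4, 22/5, 14, 7)
obs 8: x=3 → posterior Dirichlet(4, 22/5, 14, 8)
obs 9: x=0 → posterior Dirichlet(5, 22/5, 14, 8)
obs 10: x=2 → posterior Dirichlet(5, 22/5, 15, 8)
obs 11: x=0 → posterior Dirichlet(6, 22/5, 15, 8)
obs 12: x=1 → posterior Dirichlet(6, 27/5, 15, 8)
obs 13: x=3 → posterior Dirichlet(6, 27/5, 15, 9)
obs 14: x=3 → posterior Dirichlet(6, 27/5, 15, 10)

alpha_1=6, alpha_2=27/5, alpha_3=15, alpha_4=10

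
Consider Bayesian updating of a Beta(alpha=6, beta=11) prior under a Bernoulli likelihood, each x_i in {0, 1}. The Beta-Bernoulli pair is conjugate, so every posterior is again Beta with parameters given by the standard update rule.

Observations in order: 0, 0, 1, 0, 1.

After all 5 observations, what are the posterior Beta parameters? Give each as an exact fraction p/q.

alpha=8, beta=14

obs 1: x=0 → posterior Beta(6, 12)
obs 2: x=0 → posterior Beta(6, 13)
obs 3: x=1 → posterior Beta(7, 13)
obs 4: x=0 → posterior Beta(7, 14)
obs 5: x=1 → posterior Beta(8, 14)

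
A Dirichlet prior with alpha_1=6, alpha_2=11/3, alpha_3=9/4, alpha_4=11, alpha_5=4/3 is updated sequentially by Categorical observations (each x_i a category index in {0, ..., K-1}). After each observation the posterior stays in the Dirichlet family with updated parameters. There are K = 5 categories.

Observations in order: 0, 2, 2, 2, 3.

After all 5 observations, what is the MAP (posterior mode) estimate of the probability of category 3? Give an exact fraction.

obs 1: x=0 → posterior Dirichlet(7, 11/3, 9/4, 11, 4/3)
obs 2: x=2 → posterior Dirichlet(7, 11/3, 13/4, 11, 4/3)
obs 3: x=2 → posterior Dirichlet(7, 11/3, 17/4, 11, 4/3)
obs 4: x=2 → posterior Dirichlet(7, 11/3, 21/4, 11, 4/3)
obs 5: x=3 → posterior Dirichlet(7, 11/3, 21/4, 12, 4/3)

44/97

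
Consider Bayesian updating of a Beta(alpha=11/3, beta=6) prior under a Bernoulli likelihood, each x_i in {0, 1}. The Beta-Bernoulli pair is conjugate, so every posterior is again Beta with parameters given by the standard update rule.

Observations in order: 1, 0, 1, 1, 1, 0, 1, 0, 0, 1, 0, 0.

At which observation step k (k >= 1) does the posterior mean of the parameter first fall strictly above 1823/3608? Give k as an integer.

obs 1: x=1 → posterior Beta(14/3, 6)
obs 2: x=0 → posterior Beta(14/3, 7)
obs 3: x=1 → posterior Beta(17/3, 7)
obs 4: x=1 → posterior Beta(20/3, 7)
obs 5: x=1 → posterior Beta(23/3, 7)
obs 6: x=0 → posterior Beta(23/3, 8)
obs 7: x=1 → posterior Beta(26/3, 8)
obs 8: x=0 → posterior Beta(26/3, 9)
obs 9: x=0 → posterior Beta(26/3, 10)
obs 10: x=1 → posterior Beta(29/3, 10)
obs 11: x=0 → posterior Beta(29/3, 11)
obs 12: x=0 → posterior Beta(29/3, 12)

k = 5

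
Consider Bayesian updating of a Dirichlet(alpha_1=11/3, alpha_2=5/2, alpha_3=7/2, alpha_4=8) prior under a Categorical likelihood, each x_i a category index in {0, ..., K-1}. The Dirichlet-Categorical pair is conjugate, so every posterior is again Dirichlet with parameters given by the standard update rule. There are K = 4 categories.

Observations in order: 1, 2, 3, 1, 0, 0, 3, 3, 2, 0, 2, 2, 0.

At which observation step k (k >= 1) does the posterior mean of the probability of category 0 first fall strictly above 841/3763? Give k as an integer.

obs 1: x=1 → posterior Dirichlet(11/3, 7/2, 7/2, 8)
obs 2: x=2 → posterior Dirichlet(11/3, 7/2, 9/2, 8)
obs 3: x=3 → posterior Dirichlet(11/3, 7/2, 9/2, 9)
obs 4: x=1 → posterior Dirichlet(11/3, 9/2, 9/2, 9)
obs 5: x=0 → posterior Dirichlet(14/3, 9/2, 9/2, 9)
obs 6: x=0 → posterior Dirichlet(17/3, 9/2, 9/2, 9)
obs 7: x=3 → posterior Dirichlet(17/3, 9/2, 9/2, 10)
obs 8: x=3 → posterior Dirichlet(17/3, 9/2, 9/2, 11)
obs 9: x=2 → posterior Dirichlet(17/3, 9/2, 11/2, 11)
obs 10: x=0 → posterior Dirichlet(20/3, 9/2, 11/2, 11)
obs 11: x=2 → posterior Dirichlet(20/3, 9/2, 13/2, 11)
obs 12: x=2 → posterior Dirichlet(20/3, 9/2, 15/2, 11)
obs 13: x=0 → posterior Dirichlet(23/3, 9/2, 15/2, 11)

k = 6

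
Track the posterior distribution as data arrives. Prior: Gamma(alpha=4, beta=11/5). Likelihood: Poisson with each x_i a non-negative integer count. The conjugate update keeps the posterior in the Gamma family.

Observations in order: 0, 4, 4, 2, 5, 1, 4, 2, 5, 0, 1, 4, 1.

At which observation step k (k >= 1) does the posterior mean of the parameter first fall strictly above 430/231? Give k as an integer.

obs 1: x=0 → posterior Gamma(4, 16/5)
obs 2: x=4 → posterior Gamma(8, 21/5)
obs 3: x=4 → posterior Gamma(12, 26/5)
obs 4: x=2 → posterior Gamma(14, 31/5)
obs 5: x=5 → posterior Gamma(19, 36/5)
obs 6: x=1 → posterior Gamma(20, 41/5)
obs 7: x=4 → posterior Gamma(24, 46/5)
obs 8: x=2 → posterior Gamma(26, 51/5)
obs 9: x=5 → posterior Gamma(31, 56/5)
obs 10: x=0 → posterior Gamma(31, 61/5)
obs 11: x=1 → posterior Gamma(32, 66/5)
obs 12: x=4 → posterior Gamma(36, 71/5)
obs 13: x=1 → posterior Gamma(37, 76/5)

k = 2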